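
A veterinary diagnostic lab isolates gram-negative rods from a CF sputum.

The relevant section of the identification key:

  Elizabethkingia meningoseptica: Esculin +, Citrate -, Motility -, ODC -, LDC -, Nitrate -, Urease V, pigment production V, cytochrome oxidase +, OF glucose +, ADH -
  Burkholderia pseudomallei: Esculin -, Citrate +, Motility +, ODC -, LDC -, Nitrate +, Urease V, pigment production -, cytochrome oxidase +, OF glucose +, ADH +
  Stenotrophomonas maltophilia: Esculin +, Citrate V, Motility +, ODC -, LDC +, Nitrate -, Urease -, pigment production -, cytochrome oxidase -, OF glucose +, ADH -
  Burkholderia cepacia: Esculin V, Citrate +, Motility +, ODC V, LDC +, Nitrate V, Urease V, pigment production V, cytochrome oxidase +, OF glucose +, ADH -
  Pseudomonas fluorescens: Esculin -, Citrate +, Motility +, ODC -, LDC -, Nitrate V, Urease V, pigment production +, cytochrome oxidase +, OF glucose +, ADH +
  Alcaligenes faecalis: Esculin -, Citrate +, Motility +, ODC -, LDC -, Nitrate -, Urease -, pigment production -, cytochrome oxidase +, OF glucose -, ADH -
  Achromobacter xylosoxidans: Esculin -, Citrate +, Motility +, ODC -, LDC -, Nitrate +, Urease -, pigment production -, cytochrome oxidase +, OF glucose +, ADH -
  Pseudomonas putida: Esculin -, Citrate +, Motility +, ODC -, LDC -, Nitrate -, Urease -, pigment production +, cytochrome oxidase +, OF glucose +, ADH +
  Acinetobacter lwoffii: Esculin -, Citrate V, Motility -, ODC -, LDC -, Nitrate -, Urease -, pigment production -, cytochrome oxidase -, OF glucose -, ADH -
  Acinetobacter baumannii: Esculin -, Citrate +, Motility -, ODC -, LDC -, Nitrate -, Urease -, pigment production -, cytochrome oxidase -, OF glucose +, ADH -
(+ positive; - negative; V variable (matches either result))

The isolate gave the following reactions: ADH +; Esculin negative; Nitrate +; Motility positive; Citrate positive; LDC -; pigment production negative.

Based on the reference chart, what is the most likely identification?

Burkholderia pseudomallei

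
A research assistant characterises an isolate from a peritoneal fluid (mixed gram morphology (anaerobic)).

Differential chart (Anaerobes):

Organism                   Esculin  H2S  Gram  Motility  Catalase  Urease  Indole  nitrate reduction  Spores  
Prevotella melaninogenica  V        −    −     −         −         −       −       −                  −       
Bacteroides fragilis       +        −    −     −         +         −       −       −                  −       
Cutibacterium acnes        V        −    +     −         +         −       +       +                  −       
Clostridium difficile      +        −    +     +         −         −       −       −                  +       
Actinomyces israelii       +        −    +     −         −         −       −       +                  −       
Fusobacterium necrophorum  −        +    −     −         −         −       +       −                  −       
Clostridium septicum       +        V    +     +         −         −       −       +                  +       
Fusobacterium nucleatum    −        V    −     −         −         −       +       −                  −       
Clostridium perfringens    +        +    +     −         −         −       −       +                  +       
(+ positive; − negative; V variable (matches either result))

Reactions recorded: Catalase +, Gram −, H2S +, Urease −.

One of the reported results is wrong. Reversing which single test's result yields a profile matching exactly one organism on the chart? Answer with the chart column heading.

As reported, no row in the chart matches all 4 reactions.
Reversing Urease → still no organism matches.
Reversing Catalase → 2 organisms match (not unique).
Reversing H2S (to −) → unique match: Bacteroides fragilis.
Reversing Gram → still no organism matches.

H2S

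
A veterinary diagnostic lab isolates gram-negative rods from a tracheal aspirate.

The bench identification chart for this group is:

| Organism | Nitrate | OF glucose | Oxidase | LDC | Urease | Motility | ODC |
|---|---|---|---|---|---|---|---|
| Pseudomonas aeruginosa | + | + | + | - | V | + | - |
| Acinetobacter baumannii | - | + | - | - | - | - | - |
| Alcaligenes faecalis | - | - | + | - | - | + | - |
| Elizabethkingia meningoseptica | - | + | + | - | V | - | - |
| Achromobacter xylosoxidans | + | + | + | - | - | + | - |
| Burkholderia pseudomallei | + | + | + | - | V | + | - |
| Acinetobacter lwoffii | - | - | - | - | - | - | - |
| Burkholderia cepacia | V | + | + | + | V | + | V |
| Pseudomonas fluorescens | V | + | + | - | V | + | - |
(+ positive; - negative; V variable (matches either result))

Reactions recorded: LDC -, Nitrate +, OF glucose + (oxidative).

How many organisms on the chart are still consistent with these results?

LDC -: excludes Burkholderia cepacia — 8 left.
Nitrate +: excludes Acinetobacter baumannii, Alcaligenes faecalis, Elizabethkingia meningoseptica, Acinetobacter lwoffii — 4 left.
OF glucose +: all 4 remaining candidates are consistent.
Still consistent: Achromobacter xylosoxidans, Burkholderia pseudomallei, Pseudomonas aeruginosa, Pseudomonas fluorescens.

4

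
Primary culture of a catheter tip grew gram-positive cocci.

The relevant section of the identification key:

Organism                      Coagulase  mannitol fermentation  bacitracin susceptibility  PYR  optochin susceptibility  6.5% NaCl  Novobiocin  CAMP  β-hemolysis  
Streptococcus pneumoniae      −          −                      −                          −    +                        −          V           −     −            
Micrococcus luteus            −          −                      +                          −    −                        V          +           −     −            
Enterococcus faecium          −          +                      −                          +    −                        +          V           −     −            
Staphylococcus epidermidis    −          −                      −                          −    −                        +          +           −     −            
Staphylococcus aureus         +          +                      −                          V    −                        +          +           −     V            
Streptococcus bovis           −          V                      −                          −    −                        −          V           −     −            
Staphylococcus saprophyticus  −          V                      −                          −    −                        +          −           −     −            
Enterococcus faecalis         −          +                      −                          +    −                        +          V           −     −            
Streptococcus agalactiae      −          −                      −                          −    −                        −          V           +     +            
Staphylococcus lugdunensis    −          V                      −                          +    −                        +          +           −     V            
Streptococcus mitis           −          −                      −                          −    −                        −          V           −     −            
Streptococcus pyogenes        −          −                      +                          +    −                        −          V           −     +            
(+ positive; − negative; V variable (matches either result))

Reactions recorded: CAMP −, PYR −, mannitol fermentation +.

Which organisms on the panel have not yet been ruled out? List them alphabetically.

Staphylococcus aureus, Staphylococcus saprophyticus, Streptococcus bovis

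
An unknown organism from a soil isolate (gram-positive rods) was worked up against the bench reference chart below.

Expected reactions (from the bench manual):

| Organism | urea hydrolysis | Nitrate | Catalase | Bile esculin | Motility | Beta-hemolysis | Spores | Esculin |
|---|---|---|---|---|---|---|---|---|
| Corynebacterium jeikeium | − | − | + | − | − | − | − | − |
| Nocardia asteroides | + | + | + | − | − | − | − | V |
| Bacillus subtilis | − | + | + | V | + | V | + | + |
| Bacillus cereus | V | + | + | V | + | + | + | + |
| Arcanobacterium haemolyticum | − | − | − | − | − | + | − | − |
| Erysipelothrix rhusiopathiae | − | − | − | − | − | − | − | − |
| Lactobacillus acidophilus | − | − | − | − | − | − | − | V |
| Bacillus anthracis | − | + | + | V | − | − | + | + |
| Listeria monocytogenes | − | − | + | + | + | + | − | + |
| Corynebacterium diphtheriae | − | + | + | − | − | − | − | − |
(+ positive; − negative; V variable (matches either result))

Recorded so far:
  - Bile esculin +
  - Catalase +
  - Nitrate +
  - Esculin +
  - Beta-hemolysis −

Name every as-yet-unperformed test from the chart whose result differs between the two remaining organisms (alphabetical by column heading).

Motility

Catalase +: excludes Arcanobacterium haemolyticum, Erysipelothrix rhusiopathiae, Lactobacillus acidophilus — 7 left.
Nitrate +: excludes Corynebacterium jeikeium, Listeria monocytogenes — 5 left.
Esculin +: excludes Corynebacterium diphtheriae — 4 left.
Bile esculin +: excludes Nocardia asteroides — 3 left.
Beta-hemolysis −: excludes Bacillus cereus — 2 left.
Two candidates remain: Bacillus anthracis and Bacillus subtilis.
  urea hydrolysis: − vs − — same for both, does not separate.
  Motility: Bacillus anthracis −, Bacillus subtilis + — discriminates.
  Spores: + vs + — same for both, does not separate.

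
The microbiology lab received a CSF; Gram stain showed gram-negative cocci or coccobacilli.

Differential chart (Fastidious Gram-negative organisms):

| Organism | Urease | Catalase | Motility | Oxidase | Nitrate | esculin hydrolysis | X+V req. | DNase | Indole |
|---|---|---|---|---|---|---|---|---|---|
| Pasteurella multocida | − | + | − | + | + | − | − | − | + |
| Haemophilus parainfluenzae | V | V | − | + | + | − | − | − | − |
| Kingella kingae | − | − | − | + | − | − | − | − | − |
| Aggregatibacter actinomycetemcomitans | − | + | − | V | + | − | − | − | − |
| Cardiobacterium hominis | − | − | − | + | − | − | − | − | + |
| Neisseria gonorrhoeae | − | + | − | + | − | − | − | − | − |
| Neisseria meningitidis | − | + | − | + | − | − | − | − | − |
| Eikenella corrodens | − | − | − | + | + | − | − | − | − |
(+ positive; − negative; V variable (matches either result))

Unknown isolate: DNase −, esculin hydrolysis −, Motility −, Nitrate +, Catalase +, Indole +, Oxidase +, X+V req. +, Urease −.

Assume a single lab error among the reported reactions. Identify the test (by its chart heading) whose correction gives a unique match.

X+V req.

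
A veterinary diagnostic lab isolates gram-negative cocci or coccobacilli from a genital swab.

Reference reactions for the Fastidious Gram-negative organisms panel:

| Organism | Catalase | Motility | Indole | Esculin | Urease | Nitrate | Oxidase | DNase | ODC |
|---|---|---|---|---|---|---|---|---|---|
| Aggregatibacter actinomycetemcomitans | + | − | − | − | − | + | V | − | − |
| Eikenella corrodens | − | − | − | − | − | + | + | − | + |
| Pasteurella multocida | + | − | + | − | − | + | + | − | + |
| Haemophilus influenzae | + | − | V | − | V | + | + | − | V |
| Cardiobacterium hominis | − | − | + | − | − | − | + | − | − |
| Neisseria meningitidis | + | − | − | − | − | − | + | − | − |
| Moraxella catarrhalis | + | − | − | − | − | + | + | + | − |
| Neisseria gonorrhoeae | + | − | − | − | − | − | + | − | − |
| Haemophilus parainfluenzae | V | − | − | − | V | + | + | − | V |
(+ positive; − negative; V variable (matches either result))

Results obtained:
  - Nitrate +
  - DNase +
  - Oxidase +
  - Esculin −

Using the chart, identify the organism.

Nitrate +: excludes Cardiobacterium hominis, Neisseria meningitidis, Neisseria gonorrhoeae — 6 left.
DNase +: excludes 5 organisms — 1 left.
Oxidase +: the one remaining candidate is consistent.
Esculin −: the one remaining candidate is consistent.

Moraxella catarrhalis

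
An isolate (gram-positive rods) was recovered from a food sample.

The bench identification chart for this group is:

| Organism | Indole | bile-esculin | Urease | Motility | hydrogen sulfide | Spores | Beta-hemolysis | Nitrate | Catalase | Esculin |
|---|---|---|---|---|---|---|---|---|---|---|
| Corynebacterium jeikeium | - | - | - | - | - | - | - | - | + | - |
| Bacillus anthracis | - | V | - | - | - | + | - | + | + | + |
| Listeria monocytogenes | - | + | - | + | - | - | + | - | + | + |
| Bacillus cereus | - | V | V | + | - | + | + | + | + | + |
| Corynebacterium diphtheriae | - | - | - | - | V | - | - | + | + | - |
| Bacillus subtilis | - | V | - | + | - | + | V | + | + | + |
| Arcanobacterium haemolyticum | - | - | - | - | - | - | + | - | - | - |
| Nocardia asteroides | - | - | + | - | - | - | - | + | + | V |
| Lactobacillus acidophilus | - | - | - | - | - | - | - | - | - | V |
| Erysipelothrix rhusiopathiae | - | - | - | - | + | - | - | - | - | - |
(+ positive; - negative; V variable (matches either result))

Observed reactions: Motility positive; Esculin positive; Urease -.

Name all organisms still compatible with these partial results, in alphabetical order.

Bacillus cereus, Bacillus subtilis, Listeria monocytogenes

Motility +: excludes 7 organisms — 3 left.
Esculin +: all 3 remaining candidates are consistent.
Urease -: all 3 remaining candidates are consistent.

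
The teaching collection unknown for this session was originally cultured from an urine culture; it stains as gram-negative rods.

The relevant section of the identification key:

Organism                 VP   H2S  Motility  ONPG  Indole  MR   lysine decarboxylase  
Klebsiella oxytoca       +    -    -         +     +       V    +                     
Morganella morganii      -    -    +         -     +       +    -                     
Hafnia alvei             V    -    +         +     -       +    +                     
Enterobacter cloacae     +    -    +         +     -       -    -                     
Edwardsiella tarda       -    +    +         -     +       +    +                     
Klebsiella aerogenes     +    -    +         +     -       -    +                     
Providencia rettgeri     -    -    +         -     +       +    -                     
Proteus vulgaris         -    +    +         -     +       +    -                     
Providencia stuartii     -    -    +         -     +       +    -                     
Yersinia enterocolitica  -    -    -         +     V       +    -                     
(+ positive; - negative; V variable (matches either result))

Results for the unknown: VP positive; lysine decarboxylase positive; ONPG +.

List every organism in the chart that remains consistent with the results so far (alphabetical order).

Hafnia alvei, Klebsiella aerogenes, Klebsiella oxytoca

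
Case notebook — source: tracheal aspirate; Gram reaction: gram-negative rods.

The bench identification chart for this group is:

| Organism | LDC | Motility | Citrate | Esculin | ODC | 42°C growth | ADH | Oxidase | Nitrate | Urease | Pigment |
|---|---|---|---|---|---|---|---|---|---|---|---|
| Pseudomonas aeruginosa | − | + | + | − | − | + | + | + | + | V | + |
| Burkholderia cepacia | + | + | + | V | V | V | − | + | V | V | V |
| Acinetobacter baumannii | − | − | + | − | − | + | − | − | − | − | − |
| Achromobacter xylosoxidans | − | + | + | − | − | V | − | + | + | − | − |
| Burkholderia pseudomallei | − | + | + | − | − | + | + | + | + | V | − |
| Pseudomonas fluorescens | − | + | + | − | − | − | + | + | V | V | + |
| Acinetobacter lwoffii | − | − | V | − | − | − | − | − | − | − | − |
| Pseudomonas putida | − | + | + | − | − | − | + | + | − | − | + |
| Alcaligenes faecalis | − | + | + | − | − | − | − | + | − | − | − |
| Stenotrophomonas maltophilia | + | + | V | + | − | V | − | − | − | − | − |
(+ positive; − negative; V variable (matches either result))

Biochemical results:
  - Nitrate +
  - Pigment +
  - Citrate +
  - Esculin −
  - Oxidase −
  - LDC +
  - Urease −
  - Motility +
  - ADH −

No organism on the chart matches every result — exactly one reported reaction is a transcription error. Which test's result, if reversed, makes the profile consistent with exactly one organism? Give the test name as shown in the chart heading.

As reported, no row in the chart matches all 9 reactions.
Reversing Motility → still no organism matches.
Reversing Oxidase (to +) → unique match: Burkholderia cepacia.
Reversing Citrate → still no organism matches.
Reversing Nitrate → still no organism matches.
Reversing ADH → still no organism matches.
Reversing Urease → still no organism matches.
Reversing LDC → still no organism matches.
Reversing Esculin → still no organism matches.
Reversing Pigment → still no organism matches.

Oxidase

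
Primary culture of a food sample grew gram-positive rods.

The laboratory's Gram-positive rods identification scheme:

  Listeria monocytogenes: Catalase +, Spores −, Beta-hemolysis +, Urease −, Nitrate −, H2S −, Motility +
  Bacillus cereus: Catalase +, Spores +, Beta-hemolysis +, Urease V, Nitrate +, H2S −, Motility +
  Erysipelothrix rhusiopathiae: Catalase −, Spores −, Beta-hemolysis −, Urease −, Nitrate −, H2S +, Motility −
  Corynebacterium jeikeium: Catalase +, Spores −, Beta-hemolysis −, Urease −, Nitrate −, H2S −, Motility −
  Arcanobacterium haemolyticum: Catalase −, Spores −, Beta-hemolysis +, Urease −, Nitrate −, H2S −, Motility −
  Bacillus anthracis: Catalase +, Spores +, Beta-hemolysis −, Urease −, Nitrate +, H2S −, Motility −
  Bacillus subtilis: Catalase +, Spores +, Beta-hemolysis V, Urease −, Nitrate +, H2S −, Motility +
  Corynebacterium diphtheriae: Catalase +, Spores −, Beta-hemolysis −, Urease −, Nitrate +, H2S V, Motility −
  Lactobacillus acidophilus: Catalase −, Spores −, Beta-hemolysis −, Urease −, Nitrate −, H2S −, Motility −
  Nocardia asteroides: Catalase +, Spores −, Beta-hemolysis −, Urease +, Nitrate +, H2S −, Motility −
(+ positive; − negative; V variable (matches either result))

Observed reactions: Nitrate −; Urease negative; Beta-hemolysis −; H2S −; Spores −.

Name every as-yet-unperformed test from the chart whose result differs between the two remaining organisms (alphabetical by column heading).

Catalase

H2S −: excludes Erysipelothrix rhusiopathiae — 9 left.
Spores −: excludes Bacillus cereus, Bacillus anthracis, Bacillus subtilis — 6 left.
Nitrate −: excludes Corynebacterium diphtheriae, Nocardia asteroides — 4 left.
Urease −: all 4 remaining candidates are consistent.
Beta-hemolysis −: excludes Listeria monocytogenes, Arcanobacterium haemolyticum — 2 left.
Two candidates remain: Corynebacterium jeikeium and Lactobacillus acidophilus.
  Catalase: Corynebacterium jeikeium +, Lactobacillus acidophilus − — discriminates.
  Motility: − vs − — same for both, does not separate.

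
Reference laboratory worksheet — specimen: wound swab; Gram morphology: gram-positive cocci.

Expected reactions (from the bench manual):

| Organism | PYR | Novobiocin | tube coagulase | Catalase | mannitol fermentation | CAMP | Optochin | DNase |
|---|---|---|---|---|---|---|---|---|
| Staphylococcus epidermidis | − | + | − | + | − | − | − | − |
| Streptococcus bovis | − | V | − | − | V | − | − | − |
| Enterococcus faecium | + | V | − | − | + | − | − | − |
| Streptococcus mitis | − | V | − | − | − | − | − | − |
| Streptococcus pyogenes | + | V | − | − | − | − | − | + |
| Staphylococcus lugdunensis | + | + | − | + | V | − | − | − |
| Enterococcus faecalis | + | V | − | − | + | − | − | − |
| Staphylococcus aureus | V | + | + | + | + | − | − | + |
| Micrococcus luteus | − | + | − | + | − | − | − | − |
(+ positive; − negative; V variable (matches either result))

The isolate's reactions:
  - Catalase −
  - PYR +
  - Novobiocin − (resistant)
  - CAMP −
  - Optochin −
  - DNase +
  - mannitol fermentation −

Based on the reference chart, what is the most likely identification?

mannitol fermentation −: excludes Enterococcus faecium, Enterococcus faecalis, Staphylococcus aureus — 6 left.
Optochin −: all 6 remaining candidates are consistent.
Novobiocin −: excludes Staphylococcus epidermidis, Staphylococcus lugdunensis, Micrococcus luteus — 3 left.
Catalase −: all 3 remaining candidates are consistent.
CAMP −: all 3 remaining candidates are consistent.
PYR +: excludes Streptococcus bovis, Streptococcus mitis — 1 left.
DNase +: the one remaining candidate is consistent.

Streptococcus pyogenes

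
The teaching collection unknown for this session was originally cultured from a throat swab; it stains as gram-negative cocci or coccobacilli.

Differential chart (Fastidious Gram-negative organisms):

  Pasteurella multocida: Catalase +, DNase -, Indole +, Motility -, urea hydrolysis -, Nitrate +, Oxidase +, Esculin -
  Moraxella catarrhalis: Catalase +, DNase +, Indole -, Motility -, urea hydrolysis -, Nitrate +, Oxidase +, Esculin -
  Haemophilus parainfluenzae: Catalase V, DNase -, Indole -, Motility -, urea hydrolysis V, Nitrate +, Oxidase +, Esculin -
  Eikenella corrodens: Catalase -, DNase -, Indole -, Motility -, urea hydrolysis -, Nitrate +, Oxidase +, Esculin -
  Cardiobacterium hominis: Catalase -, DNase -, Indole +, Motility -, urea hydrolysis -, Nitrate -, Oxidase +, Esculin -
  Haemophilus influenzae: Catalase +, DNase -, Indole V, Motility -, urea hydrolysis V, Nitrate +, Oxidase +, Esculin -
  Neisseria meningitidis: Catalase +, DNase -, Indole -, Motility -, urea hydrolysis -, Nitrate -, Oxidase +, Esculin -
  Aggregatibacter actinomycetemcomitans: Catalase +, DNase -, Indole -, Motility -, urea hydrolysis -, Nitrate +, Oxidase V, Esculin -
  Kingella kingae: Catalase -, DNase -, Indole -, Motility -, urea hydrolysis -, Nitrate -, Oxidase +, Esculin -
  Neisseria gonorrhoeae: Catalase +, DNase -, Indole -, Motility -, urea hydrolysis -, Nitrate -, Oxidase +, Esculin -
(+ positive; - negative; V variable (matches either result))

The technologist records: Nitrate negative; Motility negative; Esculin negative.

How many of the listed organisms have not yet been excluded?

4

Esculin -: all 10 remaining candidates are consistent.
Nitrate -: excludes 6 organisms — 4 left.
Motility -: all 4 remaining candidates are consistent.
Still consistent: Cardiobacterium hominis, Kingella kingae, Neisseria gonorrhoeae, Neisseria meningitidis.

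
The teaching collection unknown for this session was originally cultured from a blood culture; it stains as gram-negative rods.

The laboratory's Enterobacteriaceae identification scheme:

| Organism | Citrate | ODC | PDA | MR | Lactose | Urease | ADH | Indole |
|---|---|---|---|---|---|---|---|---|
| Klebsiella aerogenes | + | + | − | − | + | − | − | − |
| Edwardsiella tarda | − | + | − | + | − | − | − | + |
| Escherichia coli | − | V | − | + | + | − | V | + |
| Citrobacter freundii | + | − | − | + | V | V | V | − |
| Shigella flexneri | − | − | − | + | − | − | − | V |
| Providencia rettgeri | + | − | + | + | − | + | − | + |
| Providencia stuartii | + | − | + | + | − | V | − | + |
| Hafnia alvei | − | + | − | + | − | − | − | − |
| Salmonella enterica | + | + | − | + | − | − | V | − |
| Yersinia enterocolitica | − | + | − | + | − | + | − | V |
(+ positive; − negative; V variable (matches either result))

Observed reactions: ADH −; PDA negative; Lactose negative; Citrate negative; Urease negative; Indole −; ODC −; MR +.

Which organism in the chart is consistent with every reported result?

ADH −: all 10 remaining candidates are consistent.
ODC −: excludes 5 organisms — 5 left.
PDA −: excludes Providencia rettgeri, Providencia stuartii — 3 left.
MR +: all 3 remaining candidates are consistent.
Citrate −: excludes Citrobacter freundii — 2 left.
Urease −: all 2 remaining candidates are consistent.
Indole −: excludes Escherichia coli — 1 left.
Lactose −: the one remaining candidate is consistent.

Shigella flexneri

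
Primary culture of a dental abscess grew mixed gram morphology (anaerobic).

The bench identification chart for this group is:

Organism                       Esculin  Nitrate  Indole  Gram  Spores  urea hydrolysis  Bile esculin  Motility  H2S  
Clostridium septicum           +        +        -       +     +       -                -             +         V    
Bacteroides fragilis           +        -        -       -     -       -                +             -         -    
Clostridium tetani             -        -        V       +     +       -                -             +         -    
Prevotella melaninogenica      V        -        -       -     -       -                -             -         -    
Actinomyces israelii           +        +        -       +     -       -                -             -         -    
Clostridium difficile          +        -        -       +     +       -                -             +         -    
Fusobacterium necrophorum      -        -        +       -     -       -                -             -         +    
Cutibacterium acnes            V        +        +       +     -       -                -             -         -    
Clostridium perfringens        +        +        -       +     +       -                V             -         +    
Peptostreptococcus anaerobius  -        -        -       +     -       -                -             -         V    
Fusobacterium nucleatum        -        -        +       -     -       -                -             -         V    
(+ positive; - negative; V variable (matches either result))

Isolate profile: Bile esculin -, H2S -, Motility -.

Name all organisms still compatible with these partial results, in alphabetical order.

Actinomyces israelii, Cutibacterium acnes, Fusobacterium nucleatum, Peptostreptococcus anaerobius, Prevotella melaninogenica

Bile esculin -: excludes Bacteroides fragilis — 10 left.
H2S -: excludes Fusobacterium necrophorum, Clostridium perfringens — 8 left.
Motility -: excludes Clostridium septicum, Clostridium tetani, Clostridium difficile — 5 left.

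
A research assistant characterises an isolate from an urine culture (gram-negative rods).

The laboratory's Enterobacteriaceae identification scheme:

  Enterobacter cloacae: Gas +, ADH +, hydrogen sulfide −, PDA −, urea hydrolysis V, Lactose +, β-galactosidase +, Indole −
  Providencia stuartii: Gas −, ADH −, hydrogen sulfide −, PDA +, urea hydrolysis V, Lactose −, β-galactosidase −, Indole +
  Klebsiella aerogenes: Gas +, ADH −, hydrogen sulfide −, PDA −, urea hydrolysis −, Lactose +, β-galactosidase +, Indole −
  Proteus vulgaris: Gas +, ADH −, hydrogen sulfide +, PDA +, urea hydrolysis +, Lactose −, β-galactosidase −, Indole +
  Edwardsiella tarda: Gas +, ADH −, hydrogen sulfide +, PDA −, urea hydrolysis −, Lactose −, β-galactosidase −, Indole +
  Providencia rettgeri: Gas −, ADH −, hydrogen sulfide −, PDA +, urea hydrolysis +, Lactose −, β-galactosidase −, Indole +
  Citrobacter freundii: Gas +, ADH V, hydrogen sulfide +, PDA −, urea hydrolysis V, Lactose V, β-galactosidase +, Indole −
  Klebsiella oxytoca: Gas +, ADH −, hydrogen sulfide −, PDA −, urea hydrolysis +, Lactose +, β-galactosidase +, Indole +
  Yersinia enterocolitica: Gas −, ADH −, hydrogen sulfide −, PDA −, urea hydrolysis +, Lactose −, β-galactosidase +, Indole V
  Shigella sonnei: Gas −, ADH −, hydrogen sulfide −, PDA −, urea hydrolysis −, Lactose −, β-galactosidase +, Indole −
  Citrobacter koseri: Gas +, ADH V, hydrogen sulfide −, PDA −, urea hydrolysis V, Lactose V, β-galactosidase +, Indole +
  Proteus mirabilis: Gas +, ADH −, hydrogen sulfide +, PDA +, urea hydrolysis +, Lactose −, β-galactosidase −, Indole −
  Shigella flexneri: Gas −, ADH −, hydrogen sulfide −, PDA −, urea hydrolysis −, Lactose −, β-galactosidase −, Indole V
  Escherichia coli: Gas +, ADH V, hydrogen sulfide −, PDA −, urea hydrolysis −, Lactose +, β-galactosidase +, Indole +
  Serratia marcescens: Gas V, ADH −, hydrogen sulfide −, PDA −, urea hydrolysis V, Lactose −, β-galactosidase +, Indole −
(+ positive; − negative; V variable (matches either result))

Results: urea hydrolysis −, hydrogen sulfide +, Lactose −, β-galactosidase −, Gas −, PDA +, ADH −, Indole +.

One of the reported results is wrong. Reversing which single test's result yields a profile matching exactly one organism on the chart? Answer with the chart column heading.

hydrogen sulfide

As reported, no row in the chart matches all 8 reactions.
Reversing ADH → still no organism matches.
Reversing hydrogen sulfide (to −) → unique match: Providencia stuartii.
Reversing PDA → still no organism matches.
Reversing urea hydrolysis → still no organism matches.
Reversing Gas → still no organism matches.
Reversing β-galactosidase → still no organism matches.
Reversing Indole → still no organism matches.
Reversing Lactose → still no organism matches.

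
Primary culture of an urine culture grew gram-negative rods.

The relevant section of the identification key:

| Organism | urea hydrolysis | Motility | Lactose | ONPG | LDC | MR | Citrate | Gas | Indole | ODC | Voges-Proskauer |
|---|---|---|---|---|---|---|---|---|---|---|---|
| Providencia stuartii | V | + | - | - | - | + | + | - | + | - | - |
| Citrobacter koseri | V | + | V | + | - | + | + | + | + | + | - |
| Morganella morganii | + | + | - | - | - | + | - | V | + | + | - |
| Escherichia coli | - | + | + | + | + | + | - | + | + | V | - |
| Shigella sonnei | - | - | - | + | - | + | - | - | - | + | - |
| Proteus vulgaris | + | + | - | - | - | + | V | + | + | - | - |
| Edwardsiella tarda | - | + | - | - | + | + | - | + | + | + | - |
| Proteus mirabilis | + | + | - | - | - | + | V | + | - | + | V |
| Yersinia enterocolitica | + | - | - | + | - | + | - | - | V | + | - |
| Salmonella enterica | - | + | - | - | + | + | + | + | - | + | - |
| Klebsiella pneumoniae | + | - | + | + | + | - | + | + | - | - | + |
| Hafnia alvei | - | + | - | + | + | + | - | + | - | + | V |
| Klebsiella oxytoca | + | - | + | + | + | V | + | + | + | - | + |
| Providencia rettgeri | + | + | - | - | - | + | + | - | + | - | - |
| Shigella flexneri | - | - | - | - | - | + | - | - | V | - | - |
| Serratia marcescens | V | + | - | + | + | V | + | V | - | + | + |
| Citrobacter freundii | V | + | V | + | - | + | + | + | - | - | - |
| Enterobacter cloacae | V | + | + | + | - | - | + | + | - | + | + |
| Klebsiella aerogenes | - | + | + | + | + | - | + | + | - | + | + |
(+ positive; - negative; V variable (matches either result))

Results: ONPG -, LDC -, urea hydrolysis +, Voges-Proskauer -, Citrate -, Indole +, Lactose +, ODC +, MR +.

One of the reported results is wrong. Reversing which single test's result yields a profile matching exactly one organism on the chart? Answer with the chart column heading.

Lactose

As reported, no row in the chart matches all 9 reactions.
Reversing urea hydrolysis → still no organism matches.
Reversing Indole → still no organism matches.
Reversing Voges-Proskauer → still no organism matches.
Reversing LDC → still no organism matches.
Reversing Citrate → still no organism matches.
Reversing ODC → still no organism matches.
Reversing ONPG → still no organism matches.
Reversing Lactose (to -) → unique match: Morganella morganii.
Reversing MR → still no organism matches.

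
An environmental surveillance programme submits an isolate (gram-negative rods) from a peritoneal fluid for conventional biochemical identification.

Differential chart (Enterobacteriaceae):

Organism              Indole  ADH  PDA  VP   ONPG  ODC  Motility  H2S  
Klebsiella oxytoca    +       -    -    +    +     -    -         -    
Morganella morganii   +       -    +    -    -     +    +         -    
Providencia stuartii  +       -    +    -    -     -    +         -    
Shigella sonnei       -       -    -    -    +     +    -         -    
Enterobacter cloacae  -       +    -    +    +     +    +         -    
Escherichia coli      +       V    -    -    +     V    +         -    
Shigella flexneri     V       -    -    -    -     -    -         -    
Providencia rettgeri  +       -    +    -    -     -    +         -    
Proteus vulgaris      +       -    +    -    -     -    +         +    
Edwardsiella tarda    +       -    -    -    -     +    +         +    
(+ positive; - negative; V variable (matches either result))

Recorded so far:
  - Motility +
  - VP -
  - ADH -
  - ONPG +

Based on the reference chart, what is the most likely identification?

Escherichia coli

Motility +: excludes Klebsiella oxytoca, Shigella sonnei, Shigella flexneri — 7 left.
VP -: excludes Enterobacter cloacae — 6 left.
ADH -: all 6 remaining candidates are consistent.
ONPG +: excludes 5 organisms — 1 left.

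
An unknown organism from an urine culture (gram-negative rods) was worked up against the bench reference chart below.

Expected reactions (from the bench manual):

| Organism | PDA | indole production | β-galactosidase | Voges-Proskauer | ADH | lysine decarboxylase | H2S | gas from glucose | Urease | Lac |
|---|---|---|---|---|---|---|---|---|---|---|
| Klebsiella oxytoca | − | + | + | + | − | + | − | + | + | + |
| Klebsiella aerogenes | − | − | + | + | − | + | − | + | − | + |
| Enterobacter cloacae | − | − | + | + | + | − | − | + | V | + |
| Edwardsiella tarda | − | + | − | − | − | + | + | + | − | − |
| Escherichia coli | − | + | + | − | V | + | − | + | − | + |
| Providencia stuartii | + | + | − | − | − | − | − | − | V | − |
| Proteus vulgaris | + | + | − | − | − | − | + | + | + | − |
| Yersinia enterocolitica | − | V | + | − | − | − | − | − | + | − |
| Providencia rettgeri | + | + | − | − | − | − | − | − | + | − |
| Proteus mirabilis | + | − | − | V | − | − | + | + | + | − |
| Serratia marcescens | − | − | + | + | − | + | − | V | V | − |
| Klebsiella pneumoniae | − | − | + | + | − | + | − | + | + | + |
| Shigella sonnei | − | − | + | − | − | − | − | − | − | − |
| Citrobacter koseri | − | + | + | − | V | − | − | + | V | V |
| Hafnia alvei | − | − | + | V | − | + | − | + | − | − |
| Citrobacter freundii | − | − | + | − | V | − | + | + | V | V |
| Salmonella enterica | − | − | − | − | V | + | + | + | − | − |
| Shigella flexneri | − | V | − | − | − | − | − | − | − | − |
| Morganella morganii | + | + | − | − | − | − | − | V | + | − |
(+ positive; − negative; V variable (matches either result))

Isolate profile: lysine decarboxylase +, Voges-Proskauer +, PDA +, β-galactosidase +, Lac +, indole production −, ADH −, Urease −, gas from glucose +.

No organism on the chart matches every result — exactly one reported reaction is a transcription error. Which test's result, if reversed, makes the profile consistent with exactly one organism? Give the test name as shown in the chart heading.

PDA

As reported, no row in the chart matches all 9 reactions.
Reversing ADH → still no organism matches.
Reversing indole production → still no organism matches.
Reversing lysine decarboxylase → still no organism matches.
Reversing Voges-Proskauer → still no organism matches.
Reversing PDA (to −) → unique match: Klebsiella aerogenes.
Reversing Lac → still no organism matches.
Reversing gas from glucose → still no organism matches.
Reversing Urease → still no organism matches.
Reversing β-galactosidase → still no organism matches.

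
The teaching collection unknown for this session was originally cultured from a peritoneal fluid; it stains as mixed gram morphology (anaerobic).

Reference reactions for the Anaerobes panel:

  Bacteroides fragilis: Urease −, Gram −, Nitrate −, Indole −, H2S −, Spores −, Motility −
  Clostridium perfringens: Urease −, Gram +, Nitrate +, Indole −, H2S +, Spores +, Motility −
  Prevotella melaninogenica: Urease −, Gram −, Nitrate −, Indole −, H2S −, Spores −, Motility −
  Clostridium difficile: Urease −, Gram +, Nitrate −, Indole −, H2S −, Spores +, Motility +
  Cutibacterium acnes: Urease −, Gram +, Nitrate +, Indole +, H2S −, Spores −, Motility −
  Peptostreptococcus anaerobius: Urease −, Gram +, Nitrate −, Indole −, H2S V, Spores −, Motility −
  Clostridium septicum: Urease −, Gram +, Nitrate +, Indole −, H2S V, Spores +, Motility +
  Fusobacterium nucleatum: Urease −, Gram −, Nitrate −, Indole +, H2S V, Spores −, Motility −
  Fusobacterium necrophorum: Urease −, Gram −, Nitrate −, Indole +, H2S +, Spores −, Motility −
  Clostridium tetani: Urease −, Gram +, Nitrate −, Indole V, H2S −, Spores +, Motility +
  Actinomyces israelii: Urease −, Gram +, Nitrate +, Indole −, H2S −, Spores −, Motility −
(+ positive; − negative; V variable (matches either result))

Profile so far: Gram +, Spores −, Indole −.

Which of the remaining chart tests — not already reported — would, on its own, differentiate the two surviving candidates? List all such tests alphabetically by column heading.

Gram +: excludes Bacteroides fragilis, Prevotella melaninogenica, Fusobacterium nucleatum, Fusobacterium necrophorum — 7 left.
Indole −: excludes Cutibacterium acnes — 6 left.
Spores −: excludes Clostridium perfringens, Clostridium difficile, Clostridium septicum, Clostridium tetani — 2 left.
Two candidates remain: Actinomyces israelii and Peptostreptococcus anaerobius.
  Urease: − vs − — same for both, does not separate.
  Nitrate: Actinomyces israelii +, Peptostreptococcus anaerobius − — discriminates.
  H2S: − vs V — variable for at least one, does not separate.
  Motility: − vs − — same for both, does not separate.

Nitrate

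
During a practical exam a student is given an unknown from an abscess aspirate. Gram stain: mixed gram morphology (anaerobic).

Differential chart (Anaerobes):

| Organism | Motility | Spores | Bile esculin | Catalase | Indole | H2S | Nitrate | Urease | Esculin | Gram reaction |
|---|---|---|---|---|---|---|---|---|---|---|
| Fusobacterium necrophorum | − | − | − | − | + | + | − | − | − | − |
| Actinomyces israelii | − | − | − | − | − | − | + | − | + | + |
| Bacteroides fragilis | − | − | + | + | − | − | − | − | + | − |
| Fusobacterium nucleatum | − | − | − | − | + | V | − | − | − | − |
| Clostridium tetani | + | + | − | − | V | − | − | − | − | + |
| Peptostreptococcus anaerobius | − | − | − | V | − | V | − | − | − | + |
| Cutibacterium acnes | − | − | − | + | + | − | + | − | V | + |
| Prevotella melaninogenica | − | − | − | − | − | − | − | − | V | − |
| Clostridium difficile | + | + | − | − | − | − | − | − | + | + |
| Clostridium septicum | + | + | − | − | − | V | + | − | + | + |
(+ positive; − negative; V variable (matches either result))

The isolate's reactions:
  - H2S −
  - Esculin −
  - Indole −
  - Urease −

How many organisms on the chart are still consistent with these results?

3

Urease −: all 10 remaining candidates are consistent.
H2S −: excludes Fusobacterium necrophorum — 9 left.
Esculin −: excludes Actinomyces israelii, Bacteroides fragilis, Clostridium difficile, Clostridium septicum — 5 left.
Indole −: excludes Fusobacterium nucleatum, Cutibacterium acnes — 3 left.
Still consistent: Clostridium tetani, Peptostreptococcus anaerobius, Prevotella melaninogenica.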